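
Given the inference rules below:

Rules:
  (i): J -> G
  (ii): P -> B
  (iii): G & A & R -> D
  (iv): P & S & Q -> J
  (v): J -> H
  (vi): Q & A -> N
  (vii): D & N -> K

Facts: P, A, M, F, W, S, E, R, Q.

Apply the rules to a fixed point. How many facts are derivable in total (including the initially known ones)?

16

Round 1: (ii) [P -> B]; (iv) [P & S & Q -> J]; (vi) [Q & A -> N]. New: B, J, N.
Round 2: (i) [J -> G]; (v) [J -> H]. New: G, H.
Round 3: (iii) [G & A & R -> D]. New: D.
Round 4: (vii) [D & N -> K]. New: K.
Closure: {A, B, D, E, F, G, H, J, K, M, N, P, Q, R, S, W} — 16 facts.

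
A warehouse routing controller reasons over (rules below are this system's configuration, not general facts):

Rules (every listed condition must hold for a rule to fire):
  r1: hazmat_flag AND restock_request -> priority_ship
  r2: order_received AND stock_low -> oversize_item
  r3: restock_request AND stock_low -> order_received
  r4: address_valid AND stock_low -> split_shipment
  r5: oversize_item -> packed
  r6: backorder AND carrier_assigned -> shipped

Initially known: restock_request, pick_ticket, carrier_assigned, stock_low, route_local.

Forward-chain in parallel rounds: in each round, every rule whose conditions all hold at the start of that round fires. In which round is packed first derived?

Round 1 — r3, derive order_received.
Round 2 — r2, derive oversize_item.
Round 3 — r5, derive packed.
packed first appears in round 3.

3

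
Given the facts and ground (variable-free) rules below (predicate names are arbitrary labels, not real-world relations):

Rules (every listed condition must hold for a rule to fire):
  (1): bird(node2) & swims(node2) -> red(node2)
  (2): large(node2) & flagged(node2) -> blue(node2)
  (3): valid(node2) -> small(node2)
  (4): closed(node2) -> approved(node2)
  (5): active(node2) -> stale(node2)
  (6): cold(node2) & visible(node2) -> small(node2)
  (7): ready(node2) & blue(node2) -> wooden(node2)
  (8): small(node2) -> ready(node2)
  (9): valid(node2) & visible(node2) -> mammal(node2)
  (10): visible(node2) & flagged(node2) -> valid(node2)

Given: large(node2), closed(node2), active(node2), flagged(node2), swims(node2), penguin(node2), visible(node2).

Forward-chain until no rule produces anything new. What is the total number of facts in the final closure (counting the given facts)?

Round 1 — (2), (4), (5), (10), derive blue(node2), approved(node2), stale(node2), valid(node2).
Round 2 — (3), (9), derive small(node2), mammal(node2).
Round 3 — (8), derive ready(node2).
Round 4 — (7), derive wooden(node2).
Closure: {active(node2), approved(node2), blue(node2), closed(node2), flagged(node2), large(node2), mammal(node2), penguin(node2), ready(node2), small(node2), stale(node2), swims(node2), valid(node2), visible(node2), wooden(node2)} — 15 facts.

15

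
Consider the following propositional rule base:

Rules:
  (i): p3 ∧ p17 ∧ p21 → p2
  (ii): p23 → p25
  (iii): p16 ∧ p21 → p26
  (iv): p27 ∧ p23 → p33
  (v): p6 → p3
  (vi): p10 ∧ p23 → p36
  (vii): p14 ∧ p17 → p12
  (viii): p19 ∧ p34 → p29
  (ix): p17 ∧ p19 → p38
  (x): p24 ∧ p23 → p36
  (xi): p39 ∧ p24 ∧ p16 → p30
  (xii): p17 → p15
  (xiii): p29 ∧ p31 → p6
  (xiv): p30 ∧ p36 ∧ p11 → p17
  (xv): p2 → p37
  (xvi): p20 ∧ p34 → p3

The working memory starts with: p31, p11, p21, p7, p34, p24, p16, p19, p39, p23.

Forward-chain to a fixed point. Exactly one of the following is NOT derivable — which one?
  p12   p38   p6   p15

p12

Round 1: (ii) [p23 → p25]; (iii) [p16 ∧ p21 → p26]; (viii) [p19 ∧ p34 → p29]; (x) [p24 ∧ p23 → p36]; (xi) [p39 ∧ p24 ∧ p16 → p30]. Adds p25, p26, p29, p36, p30.
Round 2: (xiii) [p29 ∧ p31 → p6]; (xiv) [p30 ∧ p36 ∧ p11 → p17]. Adds p6, p17.
Round 3: (v) [p6 → p3]; (ix) [p17 ∧ p19 → p38]; (xii) [p17 → p15]. Adds p3, p38, p15.
Round 4: (i) [p3 ∧ p17 ∧ p21 → p2]. Adds p2.
Round 5: (xv) [p2 → p37]. Adds p37.
Derived: p38 (round 3), p6 (round 2), p15 (round 3). p12 never appears in any round.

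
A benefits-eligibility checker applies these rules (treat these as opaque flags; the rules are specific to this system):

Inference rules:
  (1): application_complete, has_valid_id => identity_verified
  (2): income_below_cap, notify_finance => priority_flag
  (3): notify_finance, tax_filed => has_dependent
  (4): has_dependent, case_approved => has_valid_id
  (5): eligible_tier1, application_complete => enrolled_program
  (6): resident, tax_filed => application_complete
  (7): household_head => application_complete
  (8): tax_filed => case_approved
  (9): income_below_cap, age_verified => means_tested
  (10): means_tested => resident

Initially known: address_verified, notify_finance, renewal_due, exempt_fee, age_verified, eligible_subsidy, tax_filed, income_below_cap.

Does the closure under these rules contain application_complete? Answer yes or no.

Round 1: (2) [income_below_cap, notify_finance => priority_flag]; (3) [notify_finance, tax_filed => has_dependent]; (8) [tax_filed => case_approved]; (9) [income_below_cap, age_verified => means_tested]. Adds priority_flag, has_dependent, case_approved, means_tested.
Round 2: (4) [has_dependent, case_approved => has_valid_id]; (10) [means_tested => resident]. Adds has_valid_id, resident.
Round 3: (6) [resident, tax_filed => application_complete]. Adds application_complete.
Round 4: (1) [application_complete, has_valid_id => identity_verified]. Adds identity_verified.
application_complete appears in round 3, so it is derivable.

yes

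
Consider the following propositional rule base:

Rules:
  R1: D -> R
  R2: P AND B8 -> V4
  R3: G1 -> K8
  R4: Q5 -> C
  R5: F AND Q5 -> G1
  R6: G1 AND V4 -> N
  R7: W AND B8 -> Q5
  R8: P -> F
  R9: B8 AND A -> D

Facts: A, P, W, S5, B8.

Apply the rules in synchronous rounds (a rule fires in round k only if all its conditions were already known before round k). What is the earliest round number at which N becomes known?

3

Round 1: R2 [P AND B8 -> V4]; R7 [W AND B8 -> Q5]; R8 [P -> F]; R9 [B8 AND A -> D]. Adds V4, Q5, F, D.
Round 2: R1 [D -> R]; R4 [Q5 -> C]; R5 [F AND Q5 -> G1]. Adds R, C, G1.
Round 3: R3 [G1 -> K8]; R6 [G1 AND V4 -> N]. Adds K8, N.
N first appears in round 3.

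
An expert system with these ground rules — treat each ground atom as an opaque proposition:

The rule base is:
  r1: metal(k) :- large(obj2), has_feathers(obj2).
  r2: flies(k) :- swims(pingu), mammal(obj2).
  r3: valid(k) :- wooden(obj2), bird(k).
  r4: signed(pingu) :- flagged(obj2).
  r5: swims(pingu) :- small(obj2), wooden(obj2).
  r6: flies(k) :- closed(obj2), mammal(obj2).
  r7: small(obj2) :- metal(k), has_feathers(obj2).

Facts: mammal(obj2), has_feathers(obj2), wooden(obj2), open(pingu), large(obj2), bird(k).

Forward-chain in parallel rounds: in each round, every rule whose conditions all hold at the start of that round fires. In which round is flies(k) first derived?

4

Round 1: r1 [metal(k) :- large(obj2), has_feathers(obj2).]; r3 [valid(k) :- wooden(obj2), bird(k).]. New: metal(k), valid(k).
Round 2: r7 [small(obj2) :- metal(k), has_feathers(obj2).]. New: small(obj2).
Round 3: r5 [swims(pingu) :- small(obj2), wooden(obj2).]. New: swims(pingu).
Round 4: r2 [flies(k) :- swims(pingu), mammal(obj2).]. New: flies(k).
flies(k) first appears in round 4.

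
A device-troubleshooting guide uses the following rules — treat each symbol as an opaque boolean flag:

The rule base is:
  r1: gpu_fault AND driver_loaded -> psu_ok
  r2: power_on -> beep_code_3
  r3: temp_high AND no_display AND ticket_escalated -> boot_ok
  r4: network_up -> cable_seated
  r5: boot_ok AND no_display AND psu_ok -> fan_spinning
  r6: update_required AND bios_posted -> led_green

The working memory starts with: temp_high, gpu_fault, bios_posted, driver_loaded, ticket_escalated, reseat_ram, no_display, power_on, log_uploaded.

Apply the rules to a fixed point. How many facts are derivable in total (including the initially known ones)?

13

[1] r1 [gpu_fault AND driver_loaded -> psu_ok]; r2 [power_on -> beep_code_3]; r3 [temp_high AND no_display AND ticket_escalated -> boot_ok]. ⇒ new: psu_ok, beep_code_3, boot_ok.
[2] r5 [boot_ok AND no_display AND psu_ok -> fan_spinning]. ⇒ new: fan_spinning.
Closure: {beep_code_3, bios_posted, boot_ok, driver_loaded, fan_spinning, gpu_fault, log_uploaded, no_display, power_on, psu_ok, reseat_ram, temp_high, ticket_escalated} — 13 facts.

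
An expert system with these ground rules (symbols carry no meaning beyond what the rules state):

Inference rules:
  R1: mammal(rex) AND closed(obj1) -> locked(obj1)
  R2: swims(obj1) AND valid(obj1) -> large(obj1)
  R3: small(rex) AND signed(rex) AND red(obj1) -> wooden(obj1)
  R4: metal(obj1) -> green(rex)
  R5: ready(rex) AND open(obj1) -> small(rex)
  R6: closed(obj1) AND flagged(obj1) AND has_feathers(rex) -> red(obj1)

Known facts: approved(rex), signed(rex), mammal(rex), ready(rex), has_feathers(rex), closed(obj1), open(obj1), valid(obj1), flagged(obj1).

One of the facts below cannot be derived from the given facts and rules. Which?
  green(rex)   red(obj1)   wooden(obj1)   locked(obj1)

green(rex)

Round 1: R1 [mammal(rex) AND closed(obj1) -> locked(obj1)]; R5 [ready(rex) AND open(obj1) -> small(rex)]; R6 [closed(obj1) AND flagged(obj1) AND has_feathers(rex) -> red(obj1)]. Adds locked(obj1), small(rex), red(obj1).
Round 2: R3 [small(rex) AND signed(rex) AND red(obj1) -> wooden(obj1)]. Adds wooden(obj1).
Derived: wooden(obj1) (round 2), red(obj1) (round 1), locked(obj1) (round 1). green(rex) never appears in any round.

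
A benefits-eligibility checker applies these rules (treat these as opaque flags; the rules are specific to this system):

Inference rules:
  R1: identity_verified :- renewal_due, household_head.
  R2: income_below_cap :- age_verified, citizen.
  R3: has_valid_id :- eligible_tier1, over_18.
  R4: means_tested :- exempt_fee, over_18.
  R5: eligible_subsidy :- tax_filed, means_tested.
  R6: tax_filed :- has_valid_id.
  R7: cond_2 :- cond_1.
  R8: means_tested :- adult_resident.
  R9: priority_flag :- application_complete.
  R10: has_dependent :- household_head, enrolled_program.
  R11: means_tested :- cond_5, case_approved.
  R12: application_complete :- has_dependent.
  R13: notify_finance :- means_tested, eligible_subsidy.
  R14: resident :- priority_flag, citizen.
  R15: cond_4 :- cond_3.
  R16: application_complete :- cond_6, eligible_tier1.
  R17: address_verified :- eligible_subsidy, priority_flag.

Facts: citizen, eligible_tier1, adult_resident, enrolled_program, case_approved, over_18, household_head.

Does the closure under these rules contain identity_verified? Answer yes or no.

no

[1] R3 [has_valid_id :- eligible_tier1, over_18.]; R8 [means_tested :- adult_resident.]; R10 [has_dependent :- household_head, enrolled_program.]. ⇒ new: has_valid_id, means_tested, has_dependent.
[2] R6 [tax_filed :- has_valid_id.]; R12 [application_complete :- has_dependent.]. ⇒ new: tax_filed, application_complete.
[3] R5 [eligible_subsidy :- tax_filed, means_tested.]; R9 [priority_flag :- application_complete.]. ⇒ new: eligible_subsidy, priority_flag.
[4] R13 [notify_finance :- means_tested, eligible_subsidy.]; R14 [resident :- priority_flag, citizen.]; R17 [address_verified :- eligible_subsidy, priority_flag.]. ⇒ new: notify_finance, resident, address_verified.
Fixed point reached. identity_verified is concluded only by R1; R1 needs renewal_due (never derived).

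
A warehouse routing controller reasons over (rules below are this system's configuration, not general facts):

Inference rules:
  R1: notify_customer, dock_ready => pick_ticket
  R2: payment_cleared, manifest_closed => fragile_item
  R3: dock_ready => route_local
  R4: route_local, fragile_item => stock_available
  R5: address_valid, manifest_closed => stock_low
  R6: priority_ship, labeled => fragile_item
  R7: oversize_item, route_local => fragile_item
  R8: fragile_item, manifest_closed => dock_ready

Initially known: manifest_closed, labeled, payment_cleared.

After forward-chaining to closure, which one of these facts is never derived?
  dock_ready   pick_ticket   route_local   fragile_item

Round 1 — R2, derive fragile_item.
Round 2 — R8, derive dock_ready.
Round 3 — R3, derive route_local.
Round 4 — R4, derive stock_available.
Derived: route_local (round 3), dock_ready (round 2), fragile_item (round 1). pick_ticket never appears in any round.

pick_ticket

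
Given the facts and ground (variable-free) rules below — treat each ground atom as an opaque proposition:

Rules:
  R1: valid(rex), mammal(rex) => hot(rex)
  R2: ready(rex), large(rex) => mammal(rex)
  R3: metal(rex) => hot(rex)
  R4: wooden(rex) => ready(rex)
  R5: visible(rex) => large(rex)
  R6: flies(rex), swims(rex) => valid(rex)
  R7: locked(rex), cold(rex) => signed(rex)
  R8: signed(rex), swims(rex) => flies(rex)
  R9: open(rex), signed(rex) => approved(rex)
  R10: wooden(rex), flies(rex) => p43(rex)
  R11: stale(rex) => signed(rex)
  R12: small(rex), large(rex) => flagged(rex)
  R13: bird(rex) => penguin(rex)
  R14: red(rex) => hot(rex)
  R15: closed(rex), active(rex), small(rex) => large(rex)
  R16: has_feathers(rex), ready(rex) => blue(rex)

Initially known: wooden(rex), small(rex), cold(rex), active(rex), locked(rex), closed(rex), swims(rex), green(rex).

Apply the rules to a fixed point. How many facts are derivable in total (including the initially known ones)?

[1] R4 [wooden(rex) => ready(rex)]; R7 [locked(rex), cold(rex) => signed(rex)]; R15 [closed(rex), active(rex), small(rex) => large(rex)]. ⇒ new: ready(rex), signed(rex), large(rex).
[2] R2 [ready(rex), large(rex) => mammal(rex)]; R8 [signed(rex), swims(rex) => flies(rex)]; R12 [small(rex), large(rex) => flagged(rex)]. ⇒ new: mammal(rex), flies(rex), flagged(rex).
[3] R6 [flies(rex), swims(rex) => valid(rex)]; R10 [wooden(rex), flies(rex) => p43(rex)]. ⇒ new: valid(rex), p43(rex).
[4] R1 [valid(rex), mammal(rex) => hot(rex)]. ⇒ new: hot(rex).
Closure: {active(rex), closed(rex), cold(rex), flagged(rex), flies(rex), green(rex), hot(rex), large(rex), locked(rex), mammal(rex), p43(rex), ready(rex), signed(rex), small(rex), swims(rex), valid(rex), wooden(rex)} — 17 facts.

17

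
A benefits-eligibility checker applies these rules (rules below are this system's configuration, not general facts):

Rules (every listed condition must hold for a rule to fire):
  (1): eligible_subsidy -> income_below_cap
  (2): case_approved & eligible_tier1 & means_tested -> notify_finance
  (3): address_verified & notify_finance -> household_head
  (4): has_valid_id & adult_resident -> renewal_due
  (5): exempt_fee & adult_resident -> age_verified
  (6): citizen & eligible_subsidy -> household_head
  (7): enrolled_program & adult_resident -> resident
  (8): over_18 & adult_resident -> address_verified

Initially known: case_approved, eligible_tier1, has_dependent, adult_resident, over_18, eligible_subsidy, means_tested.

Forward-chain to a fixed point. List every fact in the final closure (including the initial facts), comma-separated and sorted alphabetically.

Round 1 fires (1), (2), (8), giving income_below_cap, notify_finance, address_verified.
Round 2 fires (3), giving household_head.

address_verified, adult_resident, case_approved, eligible_subsidy, eligible_tier1, has_dependent, household_head, income_below_cap, means_tested, notify_finance, over_18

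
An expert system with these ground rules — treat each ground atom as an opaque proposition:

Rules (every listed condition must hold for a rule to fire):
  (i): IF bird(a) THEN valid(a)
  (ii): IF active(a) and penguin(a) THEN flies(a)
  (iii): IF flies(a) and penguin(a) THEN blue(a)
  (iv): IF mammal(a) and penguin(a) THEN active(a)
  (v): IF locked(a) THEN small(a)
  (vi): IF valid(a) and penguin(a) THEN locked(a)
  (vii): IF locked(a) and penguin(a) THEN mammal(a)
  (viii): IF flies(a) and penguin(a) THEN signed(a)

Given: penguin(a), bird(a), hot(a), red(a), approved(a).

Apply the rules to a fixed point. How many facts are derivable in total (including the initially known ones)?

13

Round 1 — (i), derive valid(a).
Round 2 — (vi), derive locked(a).
Round 3 — (v), (vii), derive small(a), mammal(a).
Round 4 — (iv), derive active(a).
Round 5 — (ii), derive flies(a).
Round 6 — (iii), (viii), derive blue(a), signed(a).
Closure: {active(a), approved(a), bird(a), blue(a), flies(a), hot(a), locked(a), mammal(a), penguin(a), red(a), signed(a), small(a), valid(a)} — 13 facts.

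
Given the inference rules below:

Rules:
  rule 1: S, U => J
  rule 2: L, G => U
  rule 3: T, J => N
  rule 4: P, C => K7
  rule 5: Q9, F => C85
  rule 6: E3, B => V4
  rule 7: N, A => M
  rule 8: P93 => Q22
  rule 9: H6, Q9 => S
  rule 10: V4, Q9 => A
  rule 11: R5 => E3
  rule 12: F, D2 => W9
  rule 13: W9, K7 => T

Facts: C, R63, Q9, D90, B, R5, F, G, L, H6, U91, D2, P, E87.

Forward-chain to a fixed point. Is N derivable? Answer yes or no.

yes

Round 1 fires rule 2, rule 4, rule 5, rule 9, rule 11, rule 12, giving U, K7, C85, S, E3, W9.
Round 2 fires rule 1, rule 6, rule 13, giving J, V4, T.
Round 3 fires rule 3, rule 10, giving N, A.
Round 4 fires rule 7, giving M.
N appears in round 3, so it is derivable.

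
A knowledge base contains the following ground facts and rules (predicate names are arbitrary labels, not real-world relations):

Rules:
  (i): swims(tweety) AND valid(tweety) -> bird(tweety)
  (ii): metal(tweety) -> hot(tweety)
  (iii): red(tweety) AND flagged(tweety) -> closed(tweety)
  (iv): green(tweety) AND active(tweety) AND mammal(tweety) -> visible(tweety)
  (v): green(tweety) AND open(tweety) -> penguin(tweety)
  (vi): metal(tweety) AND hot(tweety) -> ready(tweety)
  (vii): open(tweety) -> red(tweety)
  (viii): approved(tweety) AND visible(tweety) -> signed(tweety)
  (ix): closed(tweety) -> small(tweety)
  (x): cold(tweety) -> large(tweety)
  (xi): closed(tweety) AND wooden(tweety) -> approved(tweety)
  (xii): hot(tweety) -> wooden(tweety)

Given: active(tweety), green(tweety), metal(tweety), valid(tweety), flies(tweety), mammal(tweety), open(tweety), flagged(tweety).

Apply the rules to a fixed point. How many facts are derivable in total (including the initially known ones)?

18

Round 1: (ii) [metal(tweety) -> hot(tweety)]; (iv) [green(tweety) AND active(tweety) AND mammal(tweety) -> visible(tweety)]; (v) [green(tweety) AND open(tweety) -> penguin(tweety)]; (vii) [open(tweety) -> red(tweety)]. New: hot(tweety), visible(tweety), penguin(tweety), red(tweety).
Round 2: (iii) [red(tweety) AND flagged(tweety) -> closed(tweety)]; (vi) [metal(tweety) AND hot(tweety) -> ready(tweety)]; (xii) [hot(tweety) -> wooden(tweety)]. New: closed(tweety), ready(tweety), wooden(tweety).
Round 3: (ix) [closed(tweety) -> small(tweety)]; (xi) [closed(tweety) AND wooden(tweety) -> approved(tweety)]. New: small(tweety), approved(tweety).
Round 4: (viii) [approved(tweety) AND visible(tweety) -> signed(tweety)]. New: signed(tweety).
Closure: {active(tweety), approved(tweety), closed(tweety), flagged(tweety), flies(tweety), green(tweety), hot(tweety), mammal(tweety), metal(tweety), open(tweety), penguin(tweety), ready(tweety), red(tweety), signed(tweety), small(tweety), valid(tweety), visible(tweety), wooden(tweety)} — 18 facts.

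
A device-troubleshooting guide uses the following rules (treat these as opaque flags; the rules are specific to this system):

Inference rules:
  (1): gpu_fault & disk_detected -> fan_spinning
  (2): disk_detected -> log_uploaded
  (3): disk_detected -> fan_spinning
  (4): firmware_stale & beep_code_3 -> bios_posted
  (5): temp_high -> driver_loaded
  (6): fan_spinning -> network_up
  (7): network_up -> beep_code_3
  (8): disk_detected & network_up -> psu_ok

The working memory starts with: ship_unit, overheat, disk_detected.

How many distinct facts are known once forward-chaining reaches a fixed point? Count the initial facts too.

8

Round 1 — (2), (3), derive log_uploaded, fan_spinning.
Round 2 — (6), derive network_up.
Round 3 — (7), (8), derive beep_code_3, psu_ok.
Closure: {beep_code_3, disk_detected, fan_spinning, log_uploaded, network_up, overheat, psu_ok, ship_unit} — 8 facts.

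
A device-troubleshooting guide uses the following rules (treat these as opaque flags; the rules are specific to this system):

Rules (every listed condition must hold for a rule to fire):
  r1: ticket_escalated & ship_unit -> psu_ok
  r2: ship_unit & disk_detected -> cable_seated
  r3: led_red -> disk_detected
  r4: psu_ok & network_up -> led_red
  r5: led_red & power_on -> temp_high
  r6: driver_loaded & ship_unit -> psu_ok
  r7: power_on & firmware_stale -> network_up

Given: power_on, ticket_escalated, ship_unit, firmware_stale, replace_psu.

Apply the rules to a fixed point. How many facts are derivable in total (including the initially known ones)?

11

Round 1 — r1, r7, derive psu_ok, network_up.
Round 2 — r4, derive led_red.
Round 3 — r3, r5, derive disk_detected, temp_high.
Round 4 — r2, derive cable_seated.
Closure: {cable_seated, disk_detected, firmware_stale, led_red, network_up, power_on, psu_ok, replace_psu, ship_unit, temp_high, ticket_escalated} — 11 facts.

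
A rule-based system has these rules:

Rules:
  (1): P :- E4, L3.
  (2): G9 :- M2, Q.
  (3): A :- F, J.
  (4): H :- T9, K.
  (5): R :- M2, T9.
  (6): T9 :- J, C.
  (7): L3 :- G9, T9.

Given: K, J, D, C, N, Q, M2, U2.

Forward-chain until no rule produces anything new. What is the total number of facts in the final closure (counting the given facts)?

13

Round 1: (2) [G9 :- M2, Q.]; (6) [T9 :- J, C.]. Adds G9, T9.
Round 2: (4) [H :- T9, K.]; (5) [R :- M2, T9.]; (7) [L3 :- G9, T9.]. Adds H, R, L3.
Closure: {C, D, G9, H, J, K, L3, M2, N, Q, R, T9, U2} — 13 facts.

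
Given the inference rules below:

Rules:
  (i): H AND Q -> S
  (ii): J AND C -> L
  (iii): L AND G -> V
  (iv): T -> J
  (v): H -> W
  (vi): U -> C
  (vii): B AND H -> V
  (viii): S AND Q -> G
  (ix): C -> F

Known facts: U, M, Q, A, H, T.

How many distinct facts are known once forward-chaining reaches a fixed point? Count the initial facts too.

14

[1] (i) [H AND Q -> S]; (iv) [T -> J]; (v) [H -> W]; (vi) [U -> C]. ⇒ new: S, J, W, C.
[2] (ii) [J AND C -> L]; (viii) [S AND Q -> G]; (ix) [C -> F]. ⇒ new: L, G, F.
[3] (iii) [L AND G -> V]. ⇒ new: V.
Closure: {A, C, F, G, H, J, L, M, Q, S, T, U, V, W} — 14 facts.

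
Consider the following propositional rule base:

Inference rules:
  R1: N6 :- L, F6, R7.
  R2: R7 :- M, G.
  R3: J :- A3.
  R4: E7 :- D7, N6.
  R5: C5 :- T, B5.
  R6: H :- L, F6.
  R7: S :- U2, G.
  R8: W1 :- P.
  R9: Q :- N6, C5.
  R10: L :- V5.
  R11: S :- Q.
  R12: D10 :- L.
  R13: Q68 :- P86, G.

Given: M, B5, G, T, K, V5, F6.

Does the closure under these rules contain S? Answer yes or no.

yes

[1] R2 [R7 :- M, G.]; R5 [C5 :- T, B5.]; R10 [L :- V5.]. ⇒ new: R7, C5, L.
[2] R1 [N6 :- L, F6, R7.]; R6 [H :- L, F6.]; R12 [D10 :- L.]. ⇒ new: N6, H, D10.
[3] R9 [Q :- N6, C5.]. ⇒ new: Q.
[4] R11 [S :- Q.]. ⇒ new: S.
S appears in round 4, so it is derivable.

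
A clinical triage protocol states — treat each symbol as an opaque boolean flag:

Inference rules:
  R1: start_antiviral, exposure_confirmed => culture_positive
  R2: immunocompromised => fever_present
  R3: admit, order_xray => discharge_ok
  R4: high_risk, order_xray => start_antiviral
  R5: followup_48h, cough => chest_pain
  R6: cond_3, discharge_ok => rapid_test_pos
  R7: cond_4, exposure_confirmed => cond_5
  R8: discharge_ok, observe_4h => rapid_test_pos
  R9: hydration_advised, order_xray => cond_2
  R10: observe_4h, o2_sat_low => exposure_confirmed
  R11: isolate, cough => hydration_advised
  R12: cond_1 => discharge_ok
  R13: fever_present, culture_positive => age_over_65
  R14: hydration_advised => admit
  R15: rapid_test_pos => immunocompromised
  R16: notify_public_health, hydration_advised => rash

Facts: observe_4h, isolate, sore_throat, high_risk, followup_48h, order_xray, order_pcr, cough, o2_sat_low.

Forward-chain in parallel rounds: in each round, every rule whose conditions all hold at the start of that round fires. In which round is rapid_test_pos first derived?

Round 1: R4 [high_risk, order_xray => start_antiviral]; R5 [followup_48h, cough => chest_pain]; R10 [observe_4h, o2_sat_low => exposure_confirmed]; R11 [isolate, cough => hydration_advised]. New: start_antiviral, chest_pain, exposure_confirmed, hydration_advised.
Round 2: R1 [start_antiviral, exposure_confirmed => culture_positive]; R9 [hydration_advised, order_xray => cond_2]; R14 [hydration_advised => admit]. New: culture_positive, cond_2, admit.
Round 3: R3 [admit, order_xray => discharge_ok]. New: discharge_ok.
Round 4: R8 [discharge_ok, observe_4h => rapid_test_pos]. New: rapid_test_pos.
rapid_test_pos first appears in round 4.

4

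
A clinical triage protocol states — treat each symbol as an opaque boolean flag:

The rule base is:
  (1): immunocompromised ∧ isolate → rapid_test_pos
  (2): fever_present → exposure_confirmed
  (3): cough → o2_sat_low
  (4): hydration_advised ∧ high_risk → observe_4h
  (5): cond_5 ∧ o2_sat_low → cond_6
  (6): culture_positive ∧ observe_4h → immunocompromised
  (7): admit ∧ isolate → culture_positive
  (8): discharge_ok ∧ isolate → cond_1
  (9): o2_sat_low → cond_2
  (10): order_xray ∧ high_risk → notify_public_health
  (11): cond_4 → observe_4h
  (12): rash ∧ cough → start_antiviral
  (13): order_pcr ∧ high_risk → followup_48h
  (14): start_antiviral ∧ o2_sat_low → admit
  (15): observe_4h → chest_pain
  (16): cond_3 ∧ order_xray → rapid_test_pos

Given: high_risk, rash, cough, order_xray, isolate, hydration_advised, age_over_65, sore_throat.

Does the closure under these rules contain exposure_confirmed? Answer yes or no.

no

Round 1 fires (3), (4), (10), (12), giving o2_sat_low, observe_4h, notify_public_health, start_antiviral.
Round 2 fires (9), (14), (15), giving cond_2, admit, chest_pain.
Round 3 fires (7), giving culture_positive.
Round 4 fires (6), giving immunocompromised.
Round 5 fires (1), giving rapid_test_pos.
Fixed point reached. exposure_confirmed is concluded only by (2); (2) needs fever_present (never derived).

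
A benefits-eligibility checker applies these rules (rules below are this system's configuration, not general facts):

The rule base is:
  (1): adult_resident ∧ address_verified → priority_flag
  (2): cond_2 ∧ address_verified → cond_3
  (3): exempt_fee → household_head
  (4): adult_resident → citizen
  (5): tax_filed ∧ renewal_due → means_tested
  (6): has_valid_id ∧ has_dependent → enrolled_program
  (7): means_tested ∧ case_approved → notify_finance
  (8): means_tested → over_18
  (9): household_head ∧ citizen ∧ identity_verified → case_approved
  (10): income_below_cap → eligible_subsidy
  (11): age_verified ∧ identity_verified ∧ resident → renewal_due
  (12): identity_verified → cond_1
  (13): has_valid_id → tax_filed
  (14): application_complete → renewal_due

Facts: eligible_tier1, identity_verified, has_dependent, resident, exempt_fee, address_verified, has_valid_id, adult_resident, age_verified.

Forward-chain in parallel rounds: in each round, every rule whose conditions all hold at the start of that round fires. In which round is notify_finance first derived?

Round 1 — (1), (3), (4), (6), (11), (12), (13), derive priority_flag, household_head, citizen, enrolled_program, renewal_due, cond_1, tax_filed.
Round 2 — (5), (9), derive means_tested, case_approved.
Round 3 — (7), (8), derive notify_finance, over_18.
notify_finance first appears in round 3.

3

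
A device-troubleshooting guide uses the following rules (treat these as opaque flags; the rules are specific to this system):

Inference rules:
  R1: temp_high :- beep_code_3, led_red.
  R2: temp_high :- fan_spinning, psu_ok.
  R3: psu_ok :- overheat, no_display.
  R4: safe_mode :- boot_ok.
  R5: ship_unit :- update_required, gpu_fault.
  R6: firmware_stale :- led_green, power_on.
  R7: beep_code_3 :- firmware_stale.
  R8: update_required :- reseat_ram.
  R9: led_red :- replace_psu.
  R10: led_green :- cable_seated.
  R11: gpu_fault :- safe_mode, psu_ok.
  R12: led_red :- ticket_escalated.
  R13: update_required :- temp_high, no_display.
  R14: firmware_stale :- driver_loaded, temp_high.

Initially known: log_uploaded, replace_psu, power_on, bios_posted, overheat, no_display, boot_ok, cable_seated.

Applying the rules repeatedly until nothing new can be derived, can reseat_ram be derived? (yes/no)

no

Round 1: R3 [psu_ok :- overheat, no_display.]; R4 [safe_mode :- boot_ok.]; R9 [led_red :- replace_psu.]; R10 [led_green :- cable_seated.]. Adds psu_ok, safe_mode, led_red, led_green.
Round 2: R6 [firmware_stale :- led_green, power_on.]; R11 [gpu_fault :- safe_mode, psu_ok.]. Adds firmware_stale, gpu_fault.
Round 3: R7 [beep_code_3 :- firmware_stale.]. Adds beep_code_3.
Round 4: R1 [temp_high :- beep_code_3, led_red.]. Adds temp_high.
Round 5: R13 [update_required :- temp_high, no_display.]. Adds update_required.
Round 6: R5 [ship_unit :- update_required, gpu_fault.]. Adds ship_unit.
Fixed point reached. No rule has reseat_ram as a consequent, and it is not given.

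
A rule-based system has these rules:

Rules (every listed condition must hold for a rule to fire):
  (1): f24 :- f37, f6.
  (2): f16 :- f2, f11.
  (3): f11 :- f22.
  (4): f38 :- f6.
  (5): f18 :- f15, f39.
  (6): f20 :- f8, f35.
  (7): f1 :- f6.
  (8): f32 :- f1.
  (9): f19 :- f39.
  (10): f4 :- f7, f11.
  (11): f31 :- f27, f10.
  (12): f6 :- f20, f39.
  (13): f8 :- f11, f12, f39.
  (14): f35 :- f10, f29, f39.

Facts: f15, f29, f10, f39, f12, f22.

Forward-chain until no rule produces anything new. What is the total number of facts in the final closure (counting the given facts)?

16

[1] (3) [f11 :- f22.]; (5) [f18 :- f15, f39.]; (9) [f19 :- f39.]; (14) [f35 :- f10, f29, f39.]. ⇒ new: f11, f18, f19, f35.
[2] (13) [f8 :- f11, f12, f39.]. ⇒ new: f8.
[3] (6) [f20 :- f8, f35.]. ⇒ new: f20.
[4] (12) [f6 :- f20, f39.]. ⇒ new: f6.
[5] (4) [f38 :- f6.]; (7) [f1 :- f6.]. ⇒ new: f38, f1.
[6] (8) [f32 :- f1.]. ⇒ new: f32.
Closure: {f1, f10, f11, f12, f15, f18, f19, f20, f22, f29, f32, f35, f38, f39, f6, f8} — 16 facts.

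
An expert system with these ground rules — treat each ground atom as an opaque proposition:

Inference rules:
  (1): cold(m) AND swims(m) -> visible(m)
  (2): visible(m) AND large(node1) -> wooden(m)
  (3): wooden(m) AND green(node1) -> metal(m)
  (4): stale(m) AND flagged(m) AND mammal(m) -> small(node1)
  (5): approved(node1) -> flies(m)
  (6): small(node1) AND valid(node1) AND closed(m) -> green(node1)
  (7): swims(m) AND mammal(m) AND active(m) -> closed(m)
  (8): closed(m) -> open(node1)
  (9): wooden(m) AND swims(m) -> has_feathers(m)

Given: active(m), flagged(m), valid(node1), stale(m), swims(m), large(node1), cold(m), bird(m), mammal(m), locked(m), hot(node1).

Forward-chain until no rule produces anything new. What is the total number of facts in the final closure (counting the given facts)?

Round 1 fires (1), (4), (7), giving visible(m), small(node1), closed(m).
Round 2 fires (2), (6), (8), giving wooden(m), green(node1), open(node1).
Round 3 fires (3), (9), giving metal(m), has_feathers(m).
Closure: {active(m), bird(m), closed(m), cold(m), flagged(m), green(node1), has_feathers(m), hot(node1), large(node1), locked(m), mammal(m), metal(m), open(node1), small(node1), stale(m), swims(m), valid(node1), visible(m), wooden(m)} — 19 facts.

19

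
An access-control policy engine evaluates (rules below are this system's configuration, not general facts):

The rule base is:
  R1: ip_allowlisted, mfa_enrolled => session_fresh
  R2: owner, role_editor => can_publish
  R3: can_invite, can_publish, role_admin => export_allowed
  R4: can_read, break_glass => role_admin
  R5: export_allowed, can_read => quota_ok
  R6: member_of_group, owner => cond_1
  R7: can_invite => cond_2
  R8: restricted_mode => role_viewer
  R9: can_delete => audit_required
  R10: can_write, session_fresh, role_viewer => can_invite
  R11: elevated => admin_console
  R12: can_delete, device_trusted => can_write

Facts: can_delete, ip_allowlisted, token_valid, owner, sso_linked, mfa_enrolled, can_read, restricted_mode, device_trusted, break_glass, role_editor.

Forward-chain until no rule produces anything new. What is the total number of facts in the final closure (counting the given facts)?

21

Round 1: R1 [ip_allowlisted, mfa_enrolled => session_fresh]; R2 [owner, role_editor => can_publish]; R4 [can_read, break_glass => role_admin]; R8 [restricted_mode => role_viewer]; R9 [can_delete => audit_required]; R12 [can_delete, device_trusted => can_write]. Adds session_fresh, can_publish, role_admin, role_viewer, audit_required, can_write.
Round 2: R10 [can_write, session_fresh, role_viewer => can_invite]. Adds can_invite.
Round 3: R3 [can_invite, can_publish, role_admin => export_allowed]; R7 [can_invite => cond_2]. Adds export_allowed, cond_2.
Round 4: R5 [export_allowed, can_read => quota_ok]. Adds quota_ok.
Closure: {audit_required, break_glass, can_delete, can_invite, can_publish, can_read, can_write, cond_2, device_trusted, export_allowed, ip_allowlisted, mfa_enrolled, owner, quota_ok, restricted_mode, role_admin, role_editor, role_viewer, session_fresh, sso_linked, token_valid} — 21 facts.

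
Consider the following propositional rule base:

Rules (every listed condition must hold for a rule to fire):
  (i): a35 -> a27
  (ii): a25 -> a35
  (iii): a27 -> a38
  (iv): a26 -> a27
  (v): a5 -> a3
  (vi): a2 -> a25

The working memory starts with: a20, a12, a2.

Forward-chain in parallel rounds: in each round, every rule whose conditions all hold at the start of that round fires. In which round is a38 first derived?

4

[1] (vi) [a2 -> a25]. ⇒ new: a25.
[2] (ii) [a25 -> a35]. ⇒ new: a35.
[3] (i) [a35 -> a27]. ⇒ new: a27.
[4] (iii) [a27 -> a38]. ⇒ new: a38.
a38 first appears in round 4.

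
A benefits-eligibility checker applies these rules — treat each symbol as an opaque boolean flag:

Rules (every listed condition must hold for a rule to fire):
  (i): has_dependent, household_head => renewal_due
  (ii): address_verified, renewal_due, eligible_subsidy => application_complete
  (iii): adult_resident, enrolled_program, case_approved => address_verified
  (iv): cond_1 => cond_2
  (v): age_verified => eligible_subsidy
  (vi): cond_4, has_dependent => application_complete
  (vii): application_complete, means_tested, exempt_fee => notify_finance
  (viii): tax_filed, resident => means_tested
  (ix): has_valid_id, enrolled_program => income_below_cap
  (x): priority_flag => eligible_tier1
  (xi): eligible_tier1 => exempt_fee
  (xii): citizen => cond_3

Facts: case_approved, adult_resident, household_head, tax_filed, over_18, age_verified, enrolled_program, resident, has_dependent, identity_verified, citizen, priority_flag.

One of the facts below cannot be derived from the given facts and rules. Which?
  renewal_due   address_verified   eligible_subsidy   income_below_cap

income_below_cap

Round 1: (i) [has_dependent, household_head => renewal_due]; (iii) [adult_resident, enrolled_program, case_approved => address_verified]; (v) [age_verified => eligible_subsidy]; (viii) [tax_filed, resident => means_tested]; (x) [priority_flag => eligible_tier1]; (xii) [citizen => cond_3]. New: renewal_due, address_verified, eligible_subsidy, means_tested, eligible_tier1, cond_3.
Round 2: (ii) [address_verified, renewal_due, eligible_subsidy => application_complete]; (xi) [eligible_tier1 => exempt_fee]. New: application_complete, exempt_fee.
Round 3: (vii) [application_complete, means_tested, exempt_fee => notify_finance]. New: notify_finance.
Derived: eligible_subsidy (round 1), renewal_due (round 1), address_verified (round 1). income_below_cap never appears in any round.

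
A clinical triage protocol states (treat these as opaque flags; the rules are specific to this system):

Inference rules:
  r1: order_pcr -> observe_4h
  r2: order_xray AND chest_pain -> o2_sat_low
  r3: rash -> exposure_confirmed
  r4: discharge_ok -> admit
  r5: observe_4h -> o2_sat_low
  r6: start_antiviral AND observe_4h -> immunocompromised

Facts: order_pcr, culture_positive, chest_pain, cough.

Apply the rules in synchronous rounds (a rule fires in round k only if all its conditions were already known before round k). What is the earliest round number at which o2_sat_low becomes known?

2

Round 1: r1 [order_pcr -> observe_4h]. Adds observe_4h.
Round 2: r5 [observe_4h -> o2_sat_low]. Adds o2_sat_low.
o2_sat_low first appears in round 2.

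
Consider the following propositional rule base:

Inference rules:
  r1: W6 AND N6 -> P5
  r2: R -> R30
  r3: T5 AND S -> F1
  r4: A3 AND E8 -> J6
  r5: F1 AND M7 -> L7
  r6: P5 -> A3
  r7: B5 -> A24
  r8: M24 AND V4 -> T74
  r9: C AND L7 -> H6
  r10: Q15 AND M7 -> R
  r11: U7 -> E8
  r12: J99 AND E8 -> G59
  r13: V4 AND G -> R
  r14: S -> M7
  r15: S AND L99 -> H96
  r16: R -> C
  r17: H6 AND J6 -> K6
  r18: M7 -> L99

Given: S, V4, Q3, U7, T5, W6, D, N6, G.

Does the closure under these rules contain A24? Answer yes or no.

no

Round 1: r1 [W6 AND N6 -> P5]; r3 [T5 AND S -> F1]; r11 [U7 -> E8]; r13 [V4 AND G -> R]; r14 [S -> M7]. New: P5, F1, E8, R, M7.
Round 2: r2 [R -> R30]; r5 [F1 AND M7 -> L7]; r6 [P5 -> A3]; r16 [R -> C]; r18 [M7 -> L99]. New: R30, L7, A3, C, L99.
Round 3: r4 [A3 AND E8 -> J6]; r9 [C AND L7 -> H6]; r15 [S AND L99 -> H96]. New: J6, H6, H96.
Round 4: r17 [H6 AND J6 -> K6]. New: K6.
Fixed point reached. A24 is concluded only by r7; r7 needs B5 (never derived).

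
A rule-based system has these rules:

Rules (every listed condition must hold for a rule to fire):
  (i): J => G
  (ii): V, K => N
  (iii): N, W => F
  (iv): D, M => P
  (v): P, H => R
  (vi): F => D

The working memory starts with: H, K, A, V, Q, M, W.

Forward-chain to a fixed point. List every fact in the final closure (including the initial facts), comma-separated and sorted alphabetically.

A, D, F, H, K, M, N, P, Q, R, V, W

Round 1 — (ii), derive N.
Round 2 — (iii), derive F.
Round 3 — (vi), derive D.
Round 4 — (iv), derive P.
Round 5 — (v), derive R.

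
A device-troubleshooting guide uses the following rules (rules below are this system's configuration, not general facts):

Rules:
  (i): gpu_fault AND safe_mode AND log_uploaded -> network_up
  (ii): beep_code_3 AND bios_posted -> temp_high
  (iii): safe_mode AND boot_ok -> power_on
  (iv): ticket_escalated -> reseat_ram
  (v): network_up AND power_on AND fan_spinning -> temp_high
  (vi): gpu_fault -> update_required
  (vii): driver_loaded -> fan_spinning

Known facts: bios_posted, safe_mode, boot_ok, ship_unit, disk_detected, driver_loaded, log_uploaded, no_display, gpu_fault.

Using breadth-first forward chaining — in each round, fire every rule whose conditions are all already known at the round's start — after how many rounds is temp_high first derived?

2

Round 1 fires (i), (iii), (vi), (vii), giving network_up, power_on, update_required, fan_spinning.
Round 2 fires (v), giving temp_high.
temp_high first appears in round 2.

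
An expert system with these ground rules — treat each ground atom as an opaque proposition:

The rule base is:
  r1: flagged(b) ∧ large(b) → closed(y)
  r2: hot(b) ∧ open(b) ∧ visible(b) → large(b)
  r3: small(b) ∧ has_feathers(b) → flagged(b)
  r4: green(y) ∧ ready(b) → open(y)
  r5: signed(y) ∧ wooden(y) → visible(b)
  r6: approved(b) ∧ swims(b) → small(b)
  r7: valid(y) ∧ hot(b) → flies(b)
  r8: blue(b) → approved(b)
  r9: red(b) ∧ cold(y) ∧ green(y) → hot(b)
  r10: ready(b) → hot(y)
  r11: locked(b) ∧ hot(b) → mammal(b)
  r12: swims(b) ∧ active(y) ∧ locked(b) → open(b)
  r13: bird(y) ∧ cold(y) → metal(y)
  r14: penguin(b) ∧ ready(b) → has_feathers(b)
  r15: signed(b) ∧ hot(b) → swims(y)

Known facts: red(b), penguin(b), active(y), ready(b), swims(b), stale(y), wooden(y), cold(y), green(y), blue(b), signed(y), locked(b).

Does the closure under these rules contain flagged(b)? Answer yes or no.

[1] r4 [green(y) ∧ ready(b) → open(y)]; r5 [signed(y) ∧ wooden(y) → visible(b)]; r8 [blue(b) → approved(b)]; r9 [red(b) ∧ cold(y) ∧ green(y) → hot(b)]; r10 [ready(b) → hot(y)]; r12 [swims(b) ∧ active(y) ∧ locked(b) → open(b)]; r14 [penguin(b) ∧ ready(b) → has_feathers(b)]. ⇒ new: open(y), visible(b), approved(b), hot(b), hot(y), open(b), has_feathers(b).
[2] r2 [hot(b) ∧ open(b) ∧ visible(b) → large(b)]; r6 [approved(b) ∧ swims(b) → small(b)]; r11 [locked(b) ∧ hot(b) → mammal(b)]. ⇒ new: large(b), small(b), mammal(b).
[3] r3 [small(b) ∧ has_feathers(b) → flagged(b)]. ⇒ new: flagged(b).
[4] r1 [flagged(b) ∧ large(b) → closed(y)]. ⇒ new: closed(y).
flagged(b) appears in round 3, so it is derivable.

yes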